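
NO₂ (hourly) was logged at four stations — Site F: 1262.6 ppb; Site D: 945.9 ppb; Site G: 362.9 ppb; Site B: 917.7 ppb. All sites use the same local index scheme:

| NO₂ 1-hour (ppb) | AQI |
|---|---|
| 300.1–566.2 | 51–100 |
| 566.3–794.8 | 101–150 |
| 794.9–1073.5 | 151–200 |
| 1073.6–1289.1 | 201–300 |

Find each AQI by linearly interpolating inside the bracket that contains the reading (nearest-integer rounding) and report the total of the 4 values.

702

Site F: 1262.6 lies in 1073.6–1289.1, so I_lo=201, I_hi=300, C_lo=1073.6, C_hi=1289.1.
(300−201)/(1289.1−1073.6) × (1262.6−1073.6) + 201 = 99/215.5 × 189.0 + 201 ≈ 287.83 → 288.
Site D: 945.9 ∈ [794.9, 1073.5] ↔ index [151, 200].
151 + (945.9−794.9)·(200−151)/(1073.5−794.9) = 151 + 151.0·49/278.6 ≈ 177.56, so AQI = 178.
Site G: row 300.1–566.2 (AQI 51–100). (100−51)·(362.9−300.1)/(566.2−300.1) + 51 = 49·62.8/266.1 + 51 ≈ 62.56 → 63.
Site B: 917.7 lies in 794.9–1073.5, so I_lo=151, I_hi=200, C_lo=794.9, C_hi=1073.5.
(200−151)/(1073.5−794.9) × (917.7−794.9) + 151 = 49/278.6 × 122.8 + 151 ≈ 172.60 → 173.
AQIs: Site F=288, Site D=178, Site G=63, Site B=173. Sum = 288 + 178 + 63 + 173 = 702.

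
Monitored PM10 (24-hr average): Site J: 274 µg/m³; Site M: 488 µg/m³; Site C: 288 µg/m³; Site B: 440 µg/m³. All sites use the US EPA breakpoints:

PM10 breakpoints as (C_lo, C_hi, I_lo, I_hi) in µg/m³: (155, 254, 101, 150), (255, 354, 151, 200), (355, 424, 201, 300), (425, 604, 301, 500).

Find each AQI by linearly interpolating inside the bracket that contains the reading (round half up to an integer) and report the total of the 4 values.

Site J: row 255–354 (AQI 151–200). (200−151)·(274−255)/(354−255) + 151 = 49·19/99 + 151 ≈ 160.40 → 160.
Site M 488: bracket 425–604 → index 301–500; slope 199/179, offset 63.
AQI = 301 + 199/179·63 ≈ 371.04 ⇒ 371.
Site C: 288 ∈ [255, 354] ↔ index [151, 200].
151 + (288−255)·(200−151)/(354−255) = 151 + 33·49/99 ≈ 167.33, so AQI = 167.
Site B: 440 lies in 425–604, so I_lo=301, I_hi=500, C_lo=425, C_hi=604.
(500−301)/(604−425) × (440−425) + 301 = 199/179 × 15 + 301 ≈ 317.68 → 318.
AQIs: Site J=160, Site M=371, Site C=167, Site B=318. Sum = 160 + 371 + 167 + 318 = 1016.

1016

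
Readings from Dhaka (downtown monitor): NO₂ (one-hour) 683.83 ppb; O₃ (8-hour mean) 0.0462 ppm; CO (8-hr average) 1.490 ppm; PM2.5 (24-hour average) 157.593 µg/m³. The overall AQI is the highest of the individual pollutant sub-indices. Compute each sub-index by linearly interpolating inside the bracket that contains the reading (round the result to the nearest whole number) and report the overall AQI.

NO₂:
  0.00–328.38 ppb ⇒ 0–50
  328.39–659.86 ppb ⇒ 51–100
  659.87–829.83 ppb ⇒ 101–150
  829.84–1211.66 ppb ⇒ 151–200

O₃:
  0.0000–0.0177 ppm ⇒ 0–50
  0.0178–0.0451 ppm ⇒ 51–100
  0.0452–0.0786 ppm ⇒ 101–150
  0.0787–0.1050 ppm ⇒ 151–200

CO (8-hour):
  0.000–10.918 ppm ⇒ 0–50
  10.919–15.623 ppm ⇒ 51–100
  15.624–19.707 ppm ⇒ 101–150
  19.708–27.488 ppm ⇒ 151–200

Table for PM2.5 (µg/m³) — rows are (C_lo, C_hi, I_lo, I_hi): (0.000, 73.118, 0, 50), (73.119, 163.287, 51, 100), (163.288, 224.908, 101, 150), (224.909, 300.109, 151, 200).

108

NO₂: 683.83 lies in 659.87–829.83, so I_lo=101, I_hi=150, C_lo=659.87, C_hi=829.83.
(150−101)/(829.83−659.87) × (683.83−659.87) + 101 = 49/169.96 × 23.96 + 101 ≈ 107.91 → 108.
O₃: 0.0462 ∈ [0.0452, 0.0786] ↔ index [101, 150].
101 + (0.0462−0.0452)·(150−101)/(0.0786−0.0452) = 101 + 0.0010·49/0.0334 ≈ 102.47, so AQI = 102.
CO: 1.490 ∈ [0.000, 10.918] ↔ index [0, 50].
0 + (1.490−0.000)·(50−0)/(10.918−0.000) = 0 + 1.490·50/10.918 ≈ 6.82, so AQI = 7.
PM2.5: 157.593 ∈ [73.119, 163.287] ↔ index [51, 100].
51 + (157.593−73.119)·(100−51)/(163.287−73.119) = 51 + 84.474·49/90.168 ≈ 96.91, so AQI = 97.
Sub-indices: NO₂→108, O₃→102, CO→7, PM2.5→97. Overall AQI = max = 108; dominant pollutant is NO₂.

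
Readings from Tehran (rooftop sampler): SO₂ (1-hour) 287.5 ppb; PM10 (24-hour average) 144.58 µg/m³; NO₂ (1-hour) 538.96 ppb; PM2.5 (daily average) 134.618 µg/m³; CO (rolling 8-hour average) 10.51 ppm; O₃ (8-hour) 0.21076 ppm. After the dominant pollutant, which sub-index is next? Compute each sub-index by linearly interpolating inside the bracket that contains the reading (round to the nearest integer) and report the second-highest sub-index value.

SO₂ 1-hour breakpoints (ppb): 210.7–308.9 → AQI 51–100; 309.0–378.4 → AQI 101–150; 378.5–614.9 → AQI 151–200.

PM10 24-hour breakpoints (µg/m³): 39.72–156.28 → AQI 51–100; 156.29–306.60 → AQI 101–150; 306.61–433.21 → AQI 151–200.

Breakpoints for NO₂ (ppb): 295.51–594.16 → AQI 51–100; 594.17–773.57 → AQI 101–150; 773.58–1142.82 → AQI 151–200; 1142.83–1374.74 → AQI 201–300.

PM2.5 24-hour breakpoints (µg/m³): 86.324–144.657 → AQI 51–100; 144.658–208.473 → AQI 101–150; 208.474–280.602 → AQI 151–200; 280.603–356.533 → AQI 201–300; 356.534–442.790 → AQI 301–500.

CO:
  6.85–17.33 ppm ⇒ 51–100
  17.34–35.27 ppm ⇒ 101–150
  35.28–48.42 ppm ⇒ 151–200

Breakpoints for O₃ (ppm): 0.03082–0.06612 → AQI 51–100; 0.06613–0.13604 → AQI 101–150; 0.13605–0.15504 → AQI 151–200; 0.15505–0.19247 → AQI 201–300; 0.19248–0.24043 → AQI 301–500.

SO₂ 287.5: bracket 210.7–308.9 → index 51–100; slope 49/98.2, offset 76.8.
AQI = 51 + 49/98.2·76.8 ≈ 89.32 ⇒ 89.
PM10 144.58: bracket 39.72–156.28 → index 51–100; slope 49/116.56, offset 104.86.
AQI = 51 + 49/116.56·104.86 ≈ 95.08 ⇒ 95.
NO₂: row 295.51–594.16 (AQI 51–100). (100−51)·(538.96−295.51)/(594.16−295.51) + 51 = 49·243.45/298.65 + 51 ≈ 90.94 → 91.
PM2.5 134.618: bracket 86.324–144.657 → index 51–100; slope 49/58.333, offset 48.294.
AQI = 51 + 49/58.333·48.294 ≈ 91.57 ⇒ 92.
CO: 10.51 ∈ [6.85, 17.33] ↔ index [51, 100].
51 + (10.51−6.85)·(100−51)/(17.33−6.85) = 51 + 3.66·49/10.48 ≈ 68.11, so AQI = 68.
O₃: row 0.19248–0.24043 (AQI 301–500). (500−301)·(0.21076−0.19248)/(0.24043−0.19248) + 301 = 199·0.01828/0.04795 + 301 ≈ 376.86 → 377.
Sub-indices: SO₂→89, PM10→95, NO₂→91, PM2.5→92, CO→68, O₃→377. Ranked high→low: 377, 95, 92, 91, 89, 68. Second-highest sub-index = 95.

95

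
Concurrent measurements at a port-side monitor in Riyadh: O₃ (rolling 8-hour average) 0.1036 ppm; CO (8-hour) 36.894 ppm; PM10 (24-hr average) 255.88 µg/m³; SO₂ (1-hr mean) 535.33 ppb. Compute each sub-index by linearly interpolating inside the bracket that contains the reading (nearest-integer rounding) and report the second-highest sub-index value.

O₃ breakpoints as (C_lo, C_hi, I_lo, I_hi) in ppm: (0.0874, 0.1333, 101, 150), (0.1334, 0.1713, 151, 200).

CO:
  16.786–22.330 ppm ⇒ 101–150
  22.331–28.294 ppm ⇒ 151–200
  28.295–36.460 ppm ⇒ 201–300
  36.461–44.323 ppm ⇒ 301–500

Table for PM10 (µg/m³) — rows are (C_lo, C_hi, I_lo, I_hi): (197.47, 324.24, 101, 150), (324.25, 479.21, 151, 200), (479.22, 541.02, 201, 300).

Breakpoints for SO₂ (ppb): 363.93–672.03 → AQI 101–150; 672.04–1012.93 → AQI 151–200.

O₃ 0.1036: bracket 0.0874–0.1333 → index 101–150; slope 49/0.0459, offset 0.0162.
AQI = 101 + 49/0.0459·0.0162 ≈ 118.29 ⇒ 118.
CO: 36.894 lies in 36.461–44.323, so I_lo=301, I_hi=500, C_lo=36.461, C_hi=44.323.
(500−301)/(44.323−36.461) × (36.894−36.461) + 301 = 199/7.862 × 0.433 + 301 ≈ 311.96 → 312.
PM10: row 197.47–324.24 (AQI 101–150). (150−101)·(255.88−197.47)/(324.24−197.47) + 101 = 49·58.41/126.77 + 101 ≈ 123.58 → 124.
SO₂ 535.33: bracket 363.93–672.03 → index 101–150; slope 49/308.10, offset 171.40.
AQI = 101 + 49/308.10·171.40 ≈ 128.26 ⇒ 128.
Sub-indices: O₃→118, CO→312, PM10→124, SO₂→128. Ranked high→low: 312, 128, 124, 118. Second-highest sub-index = 128.

128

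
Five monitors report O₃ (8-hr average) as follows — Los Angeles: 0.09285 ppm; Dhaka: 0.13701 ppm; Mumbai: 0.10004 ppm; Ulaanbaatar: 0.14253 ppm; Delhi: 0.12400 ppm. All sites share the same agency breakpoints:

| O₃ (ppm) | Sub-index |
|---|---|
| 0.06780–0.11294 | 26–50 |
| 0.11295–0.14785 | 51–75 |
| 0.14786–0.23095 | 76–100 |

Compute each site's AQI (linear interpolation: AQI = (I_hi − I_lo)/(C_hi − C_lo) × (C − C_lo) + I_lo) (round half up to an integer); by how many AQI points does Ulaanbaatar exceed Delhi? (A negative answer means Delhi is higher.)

12

Los Angeles: 0.09285 lies in 0.06780–0.11294, so I_lo=26, I_hi=50, C_lo=0.06780, C_hi=0.11294.
(50−26)/(0.11294−0.06780) × (0.09285−0.06780) + 26 = 24/0.04514 × 0.02505 + 26 ≈ 39.32 → 39.
Dhaka: 0.13701 lies in 0.11295–0.14785, so I_lo=51, I_hi=75, C_lo=0.11295, C_hi=0.14785.
(75−51)/(0.14785−0.11295) × (0.13701−0.11295) + 51 = 24/0.03490 × 0.02406 + 51 ≈ 67.55 → 68.
Mumbai: 0.10004 ∈ [0.06780, 0.11294] ↔ index [26, 50].
26 + (0.10004−0.06780)·(50−26)/(0.11294−0.06780) = 26 + 0.03224·24/0.04514 ≈ 43.14, so AQI = 43.
Ulaanbaatar: 0.14253 lies in 0.11295–0.14785, so I_lo=51, I_hi=75, C_lo=0.11295, C_hi=0.14785.
(75−51)/(0.14785−0.11295) × (0.14253−0.11295) + 51 = 24/0.03490 × 0.02958 + 51 ≈ 71.34 → 71.
Delhi: 0.12400 lies in 0.11295–0.14785, so I_lo=51, I_hi=75, C_lo=0.11295, C_hi=0.14785.
(75−51)/(0.14785−0.11295) × (0.12400−0.11295) + 51 = 24/0.03490 × 0.01105 + 51 ≈ 58.60 → 59.
AQIs: Los Angeles=39, Dhaka=68, Mumbai=43, Ulaanbaatar=71, Delhi=59. Ulaanbaatar (71) − Delhi (59) = 12.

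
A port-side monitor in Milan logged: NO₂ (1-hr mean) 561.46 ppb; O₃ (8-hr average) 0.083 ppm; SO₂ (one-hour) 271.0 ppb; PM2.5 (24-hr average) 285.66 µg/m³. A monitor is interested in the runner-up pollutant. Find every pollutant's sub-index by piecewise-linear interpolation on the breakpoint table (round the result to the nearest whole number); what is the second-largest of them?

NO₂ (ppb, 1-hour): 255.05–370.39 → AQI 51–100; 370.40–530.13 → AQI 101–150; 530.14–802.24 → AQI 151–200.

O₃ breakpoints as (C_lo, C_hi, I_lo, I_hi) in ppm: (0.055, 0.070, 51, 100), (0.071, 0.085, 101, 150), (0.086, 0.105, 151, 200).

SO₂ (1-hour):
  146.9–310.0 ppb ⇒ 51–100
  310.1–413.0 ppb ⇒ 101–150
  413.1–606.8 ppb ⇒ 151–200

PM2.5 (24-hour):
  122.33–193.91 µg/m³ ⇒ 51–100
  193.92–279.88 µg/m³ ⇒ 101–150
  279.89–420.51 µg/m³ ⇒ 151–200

153

NO₂: 561.46 ∈ [530.14, 802.24] ↔ index [151, 200].
151 + (561.46−530.14)·(200−151)/(802.24−530.14) = 151 + 31.32·49/272.10 ≈ 156.64, so AQI = 157.
O₃: row 0.071–0.085 (AQI 101–150). (150−101)·(0.083−0.071)/(0.085−0.071) + 101 = 49·0.012/0.014 + 101 ≈ 143.00 → 143.
SO₂: 271.0 lies in 146.9–310.0, so I_lo=51, I_hi=100, C_lo=146.9, C_hi=310.0.
(100−51)/(310.0−146.9) × (271.0−146.9) + 51 = 49/163.1 × 124.1 + 51 ≈ 88.28 → 88.
PM2.5: row 279.89–420.51 (AQI 151–200). (200−151)·(285.66−279.89)/(420.51−279.89) + 151 = 49·5.77/140.62 + 151 ≈ 153.01 → 153.
Sub-indices: NO₂→157, O₃→143, SO₂→88, PM2.5→153. Ranked high→low: 157, 153, 143, 88. Second-highest sub-index = 153.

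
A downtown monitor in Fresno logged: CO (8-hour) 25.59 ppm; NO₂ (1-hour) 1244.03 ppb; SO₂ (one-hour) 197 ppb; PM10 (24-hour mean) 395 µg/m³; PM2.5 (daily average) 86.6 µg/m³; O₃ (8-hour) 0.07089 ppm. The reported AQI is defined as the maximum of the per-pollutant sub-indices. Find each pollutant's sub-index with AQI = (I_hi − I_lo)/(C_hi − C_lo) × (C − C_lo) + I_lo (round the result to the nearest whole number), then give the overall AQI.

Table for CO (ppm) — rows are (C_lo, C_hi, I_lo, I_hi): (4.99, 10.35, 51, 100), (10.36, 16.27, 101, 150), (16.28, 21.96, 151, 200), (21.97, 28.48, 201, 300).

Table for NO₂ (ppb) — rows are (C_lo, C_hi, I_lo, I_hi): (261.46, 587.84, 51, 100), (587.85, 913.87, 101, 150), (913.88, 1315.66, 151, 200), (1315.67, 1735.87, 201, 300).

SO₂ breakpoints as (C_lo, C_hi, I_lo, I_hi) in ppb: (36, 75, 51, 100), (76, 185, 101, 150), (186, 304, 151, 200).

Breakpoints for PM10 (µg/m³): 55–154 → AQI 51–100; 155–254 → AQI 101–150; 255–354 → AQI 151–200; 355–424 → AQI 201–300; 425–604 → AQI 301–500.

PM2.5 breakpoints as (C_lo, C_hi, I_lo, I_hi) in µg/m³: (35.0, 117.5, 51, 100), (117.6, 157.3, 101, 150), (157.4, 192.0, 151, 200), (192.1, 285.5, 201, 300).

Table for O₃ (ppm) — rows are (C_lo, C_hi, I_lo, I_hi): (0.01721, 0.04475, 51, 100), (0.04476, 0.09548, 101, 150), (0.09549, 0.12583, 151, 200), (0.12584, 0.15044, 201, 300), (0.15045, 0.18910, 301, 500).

CO: 25.59 ∈ [21.97, 28.48] ↔ index [201, 300].
201 + (25.59−21.97)·(300−201)/(28.48−21.97) = 201 + 3.62·99/6.51 ≈ 256.05, so AQI = 256.
NO₂ 1244.03: bracket 913.88–1315.66 → index 151–200; slope 49/401.78, offset 330.15.
AQI = 151 + 49/401.78·330.15 ≈ 191.26 ⇒ 191.
SO₂: row 186–304 (AQI 151–200). (200−151)·(197−186)/(304−186) + 151 = 49·11/118 + 151 ≈ 155.57 → 156.
PM10: 395 ∈ [355, 424] ↔ index [201, 300].
201 + (395−355)·(300−201)/(424−355) = 201 + 40·99/69 ≈ 258.39, so AQI = 258.
PM2.5: row 35.0–117.5 (AQI 51–100). (100−51)·(86.6−35.0)/(117.5−35.0) + 51 = 49·51.6/82.5 + 51 ≈ 81.65 → 82.
O₃: 0.07089 ∈ [0.04476, 0.09548] ↔ index [101, 150].
101 + (0.07089−0.04476)·(150−101)/(0.09548−0.04476) = 101 + 0.02613·49/0.05072 ≈ 126.24, so AQI = 126.
Sub-indices: CO→256, NO₂→191, SO₂→156, PM10→258, PM2.5→82, O₃→126. Overall AQI = max = 258; dominant pollutant is PM10.
AQI 258: Very Unhealthy.

258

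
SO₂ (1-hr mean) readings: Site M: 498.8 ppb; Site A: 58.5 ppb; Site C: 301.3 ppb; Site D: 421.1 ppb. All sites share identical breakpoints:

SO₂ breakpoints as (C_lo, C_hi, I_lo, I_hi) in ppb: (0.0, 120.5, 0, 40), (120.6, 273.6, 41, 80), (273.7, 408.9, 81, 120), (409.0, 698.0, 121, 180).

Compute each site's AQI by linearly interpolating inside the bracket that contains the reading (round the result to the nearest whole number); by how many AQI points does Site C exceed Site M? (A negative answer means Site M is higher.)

Site M 498.8: bracket 409.0–698.0 → index 121–180; slope 59/289.0, offset 89.8.
AQI = 121 + 59/289.0·89.8 ≈ 139.33 ⇒ 139.
Site A 58.5: bracket 0.0–120.5 → index 0–40; slope 40/120.5, offset 58.5.
AQI = 0 + 40/120.5·58.5 ≈ 19.42 ⇒ 19.
Site C: row 273.7–408.9 (AQI 81–120). (120−81)·(301.3−273.7)/(408.9−273.7) + 81 = 39·27.6/135.2 + 81 ≈ 88.96 → 89.
Site D 421.1: bracket 409.0–698.0 → index 121–180; slope 59/289.0, offset 12.1.
AQI = 121 + 59/289.0·12.1 ≈ 123.47 ⇒ 123.
AQIs: Site M=139, Site A=19, Site C=89, Site D=123. Site C (89) − Site M (139) = -50.

-50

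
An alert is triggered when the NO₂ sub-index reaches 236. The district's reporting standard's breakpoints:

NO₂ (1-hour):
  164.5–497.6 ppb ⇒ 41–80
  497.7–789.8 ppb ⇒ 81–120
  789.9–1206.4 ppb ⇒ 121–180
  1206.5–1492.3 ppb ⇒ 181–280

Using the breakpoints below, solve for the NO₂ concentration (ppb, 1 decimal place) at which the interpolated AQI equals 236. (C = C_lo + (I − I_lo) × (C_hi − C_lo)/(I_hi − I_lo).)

AQI 236 lies in the 181–280 band, which corresponds to 1206.5–1492.3 ppb.
C = 1206.5 + (236−181)×(1492.3−1206.5)/(280−181) = 1206.5 + 55×285.8/99 ≈ 1365.278 ppb → 1365.3 ppb to 1 dp.

1365.3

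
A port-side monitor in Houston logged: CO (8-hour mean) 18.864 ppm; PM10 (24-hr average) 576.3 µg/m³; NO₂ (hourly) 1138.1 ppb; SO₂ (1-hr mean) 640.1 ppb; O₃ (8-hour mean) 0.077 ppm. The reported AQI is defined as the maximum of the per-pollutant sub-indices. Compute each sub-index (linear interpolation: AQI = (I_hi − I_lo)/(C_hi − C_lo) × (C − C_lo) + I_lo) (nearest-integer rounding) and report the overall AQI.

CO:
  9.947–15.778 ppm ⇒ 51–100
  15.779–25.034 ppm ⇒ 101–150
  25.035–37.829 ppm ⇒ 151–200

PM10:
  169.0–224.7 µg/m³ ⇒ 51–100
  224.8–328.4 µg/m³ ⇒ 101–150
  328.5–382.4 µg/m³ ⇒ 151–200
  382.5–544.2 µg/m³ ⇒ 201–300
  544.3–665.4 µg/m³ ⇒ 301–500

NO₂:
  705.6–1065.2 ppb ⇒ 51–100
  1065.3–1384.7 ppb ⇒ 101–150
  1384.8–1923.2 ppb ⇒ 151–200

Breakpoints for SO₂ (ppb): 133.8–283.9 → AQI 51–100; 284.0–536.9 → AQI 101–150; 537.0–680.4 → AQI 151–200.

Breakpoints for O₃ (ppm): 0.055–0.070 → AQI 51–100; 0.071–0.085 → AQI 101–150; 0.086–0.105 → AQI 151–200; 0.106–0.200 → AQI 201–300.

CO 18.864: bracket 15.779–25.034 → index 101–150; slope 49/9.255, offset 3.085.
AQI = 101 + 49/9.255·3.085 ≈ 117.33 ⇒ 117.
PM10 576.3: bracket 544.3–665.4 → index 301–500; slope 199/121.1, offset 32.0.
AQI = 301 + 199/121.1·32.0 ≈ 353.58 ⇒ 354.
NO₂ 1138.1: bracket 1065.3–1384.7 → index 101–150; slope 49/319.4, offset 72.8.
AQI = 101 + 49/319.4·72.8 ≈ 112.17 ⇒ 112.
SO₂: 640.1 ∈ [537.0, 680.4] ↔ index [151, 200].
151 + (640.1−537.0)·(200−151)/(680.4−537.0) = 151 + 103.1·49/143.4 ≈ 186.23, so AQI = 186.
O₃: row 0.071–0.085 (AQI 101–150). (150−101)·(0.077−0.071)/(0.085−0.071) + 101 = 49·0.006/0.014 + 101 ≈ 122.00 → 122.
Sub-indices: CO→117, PM10→354, NO₂→112, SO₂→186, O₃→122. Overall AQI = max = 354; dominant pollutant is PM10.

354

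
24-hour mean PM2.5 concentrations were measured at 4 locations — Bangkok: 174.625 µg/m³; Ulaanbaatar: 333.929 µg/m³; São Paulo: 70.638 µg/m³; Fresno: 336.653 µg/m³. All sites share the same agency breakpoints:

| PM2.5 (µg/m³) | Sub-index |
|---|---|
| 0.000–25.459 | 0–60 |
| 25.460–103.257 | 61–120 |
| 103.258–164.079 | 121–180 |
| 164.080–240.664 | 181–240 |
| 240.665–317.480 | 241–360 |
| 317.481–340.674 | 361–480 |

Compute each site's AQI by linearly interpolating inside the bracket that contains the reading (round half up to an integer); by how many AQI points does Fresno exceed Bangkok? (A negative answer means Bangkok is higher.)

Bangkok 174.625: bracket 164.080–240.664 → index 181–240; slope 59/76.584, offset 10.545.
AQI = 181 + 59/76.584·10.545 ≈ 189.12 ⇒ 189.
Ulaanbaatar: 333.929 ∈ [317.481, 340.674] ↔ index [361, 480].
361 + (333.929−317.481)·(480−361)/(340.674−317.481) = 361 + 16.448·119/23.193 ≈ 445.39, so AQI = 445.
São Paulo: 70.638 ∈ [25.460, 103.257] ↔ index [61, 120].
61 + (70.638−25.460)·(120−61)/(103.257−25.460) = 61 + 45.178·59/77.797 ≈ 95.26, so AQI = 95.
Fresno 336.653: bracket 317.481–340.674 → index 361–480; slope 119/23.193, offset 19.172.
AQI = 361 + 119/23.193·19.172 ≈ 459.37 ⇒ 459.
AQIs: Bangkok=189, Ulaanbaatar=445, São Paulo=95, Fresno=459. Fresno (459) − Bangkok (189) = 270.

270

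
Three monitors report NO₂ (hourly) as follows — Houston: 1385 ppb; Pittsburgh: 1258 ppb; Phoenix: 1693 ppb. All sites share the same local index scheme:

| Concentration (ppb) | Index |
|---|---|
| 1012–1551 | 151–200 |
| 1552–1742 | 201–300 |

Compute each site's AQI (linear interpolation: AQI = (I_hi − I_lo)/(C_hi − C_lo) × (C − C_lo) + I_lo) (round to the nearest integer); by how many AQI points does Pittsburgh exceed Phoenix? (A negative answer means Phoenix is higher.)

Houston: 1385 lies in 1012–1551, so I_lo=151, I_hi=200, C_lo=1012, C_hi=1551.
(200−151)/(1551−1012) × (1385−1012) + 151 = 49/539 × 373 + 151 ≈ 184.91 → 185.
Pittsburgh: 1258 ∈ [1012, 1551] ↔ index [151, 200].
151 + (1258−1012)·(200−151)/(1551−1012) = 151 + 246·49/539 ≈ 173.36, so AQI = 173.
Phoenix: 1693 lies in 1552–1742, so I_lo=201, I_hi=300, C_lo=1552, C_hi=1742.
(300−201)/(1742−1552) × (1693−1552) + 201 = 99/190 × 141 + 201 ≈ 274.47 → 274.
AQIs: Houston=185, Pittsburgh=173, Phoenix=274. Pittsburgh (173) − Phoenix (274) = -101.

-101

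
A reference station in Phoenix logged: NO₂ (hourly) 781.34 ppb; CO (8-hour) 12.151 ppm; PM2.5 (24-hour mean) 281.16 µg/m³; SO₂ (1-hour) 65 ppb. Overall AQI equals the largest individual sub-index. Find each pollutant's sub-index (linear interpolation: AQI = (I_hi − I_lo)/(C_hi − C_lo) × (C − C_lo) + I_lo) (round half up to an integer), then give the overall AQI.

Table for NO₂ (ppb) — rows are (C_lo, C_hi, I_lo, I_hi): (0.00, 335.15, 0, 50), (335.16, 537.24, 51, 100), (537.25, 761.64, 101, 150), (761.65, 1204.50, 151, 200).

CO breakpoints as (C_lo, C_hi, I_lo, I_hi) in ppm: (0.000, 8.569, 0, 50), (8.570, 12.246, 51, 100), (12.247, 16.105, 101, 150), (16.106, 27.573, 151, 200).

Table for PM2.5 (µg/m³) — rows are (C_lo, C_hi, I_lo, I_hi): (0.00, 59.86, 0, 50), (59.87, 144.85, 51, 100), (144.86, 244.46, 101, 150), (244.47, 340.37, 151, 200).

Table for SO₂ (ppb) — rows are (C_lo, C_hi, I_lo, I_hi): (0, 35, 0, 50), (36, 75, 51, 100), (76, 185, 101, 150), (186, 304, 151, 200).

NO₂: 781.34 lies in 761.65–1204.50, so I_lo=151, I_hi=200, C_lo=761.65, C_hi=1204.50.
(200−151)/(1204.50−761.65) × (781.34−761.65) + 151 = 49/442.85 × 19.69 + 151 ≈ 153.18 → 153.
CO: 12.151 lies in 8.570–12.246, so I_lo=51, I_hi=100, C_lo=8.570, C_hi=12.246.
(100−51)/(12.246−8.570) × (12.151−8.570) + 51 = 49/3.676 × 3.581 + 51 ≈ 98.73 → 99.
PM2.5 281.16: bracket 244.47–340.37 → index 151–200; slope 49/95.90, offset 36.69.
AQI = 151 + 49/95.90·36.69 ≈ 169.75 ⇒ 170.
SO₂: row 36–75 (AQI 51–100). (100−51)·(65−36)/(75−36) + 51 = 49·29/39 + 51 ≈ 87.44 → 87.
Sub-indices: NO₂→153, CO→99, PM2.5→170, SO₂→87. Overall AQI = max = 170; dominant pollutant is PM2.5.

170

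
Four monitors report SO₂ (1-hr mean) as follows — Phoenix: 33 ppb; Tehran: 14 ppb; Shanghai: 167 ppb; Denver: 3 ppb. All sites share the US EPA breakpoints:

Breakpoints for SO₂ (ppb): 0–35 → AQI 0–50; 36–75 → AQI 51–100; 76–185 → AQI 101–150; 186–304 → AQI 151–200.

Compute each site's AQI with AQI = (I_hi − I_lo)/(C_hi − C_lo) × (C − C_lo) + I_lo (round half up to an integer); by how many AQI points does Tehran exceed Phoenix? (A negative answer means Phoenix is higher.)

-27

Phoenix 33: bracket 0–35 → index 0–50; slope 50/35, offset 33.
AQI = 0 + 50/35·33 ≈ 47.14 ⇒ 47.
Tehran: 14 ∈ [0, 35] ↔ index [0, 50].
0 + (14−0)·(50−0)/(35−0) = 0 + 14·50/35 ≈ 20.00, so AQI = 20.
Shanghai: 167 ∈ [76, 185] ↔ index [101, 150].
101 + (167−76)·(150−101)/(185−76) = 101 + 91·49/109 ≈ 141.91, so AQI = 142.
Denver 3: bracket 0–35 → index 0–50; slope 50/35, offset 3.
AQI = 0 + 50/35·3 ≈ 4.29 ⇒ 4.
AQIs: Phoenix=47, Tehran=20, Shanghai=142, Denver=4. Tehran (20) − Phoenix (47) = -27.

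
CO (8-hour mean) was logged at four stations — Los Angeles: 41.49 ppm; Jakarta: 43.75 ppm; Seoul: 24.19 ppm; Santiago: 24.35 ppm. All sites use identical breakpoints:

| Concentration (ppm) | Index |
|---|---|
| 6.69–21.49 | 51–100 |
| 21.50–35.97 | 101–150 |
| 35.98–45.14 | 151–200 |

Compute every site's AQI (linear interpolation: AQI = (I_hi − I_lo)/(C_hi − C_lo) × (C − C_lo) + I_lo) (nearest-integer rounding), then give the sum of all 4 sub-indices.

Los Angeles: 41.49 lies in 35.98–45.14, so I_lo=151, I_hi=200, C_lo=35.98, C_hi=45.14.
(200−151)/(45.14−35.98) × (41.49−35.98) + 151 = 49/9.16 × 5.51 + 151 ≈ 180.47 → 180.
Jakarta 43.75: bracket 35.98–45.14 → index 151–200; slope 49/9.16, offset 7.77.
AQI = 151 + 49/9.16·7.77 ≈ 192.56 ⇒ 193.
Seoul 24.19: bracket 21.50–35.97 → index 101–150; slope 49/14.47, offset 2.69.
AQI = 101 + 49/14.47·2.69 ≈ 110.11 ⇒ 110.
Santiago: 24.35 ∈ [21.50, 35.97] ↔ index [101, 150].
101 + (24.35−21.50)·(150−101)/(35.97−21.50) = 101 + 2.85·49/14.47 ≈ 110.65, so AQI = 111.
AQIs: Los Angeles=180, Jakarta=193, Seoul=110, Santiago=111. Sum = 180 + 193 + 110 + 111 = 594.

594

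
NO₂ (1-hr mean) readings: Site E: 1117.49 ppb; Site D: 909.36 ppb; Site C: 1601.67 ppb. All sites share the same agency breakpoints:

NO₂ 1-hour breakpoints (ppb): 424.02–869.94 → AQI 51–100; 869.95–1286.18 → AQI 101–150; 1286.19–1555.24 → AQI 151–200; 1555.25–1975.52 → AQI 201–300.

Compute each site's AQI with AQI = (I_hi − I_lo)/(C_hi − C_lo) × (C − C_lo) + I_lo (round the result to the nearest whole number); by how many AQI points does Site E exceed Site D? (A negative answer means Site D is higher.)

24

Site E: 1117.49 lies in 869.95–1286.18, so I_lo=101, I_hi=150, C_lo=869.95, C_hi=1286.18.
(150−101)/(1286.18−869.95) × (1117.49−869.95) + 101 = 49/416.23 × 247.54 + 101 ≈ 130.14 → 130.
Site D: 909.36 ∈ [869.95, 1286.18] ↔ index [101, 150].
101 + (909.36−869.95)·(150−101)/(1286.18−869.95) = 101 + 39.41·49/416.23 ≈ 105.64, so AQI = 106.
Site C: 1601.67 lies in 1555.25–1975.52, so I_lo=201, I_hi=300, C_lo=1555.25, C_hi=1975.52.
(300−201)/(1975.52−1555.25) × (1601.67−1555.25) + 201 = 99/420.27 × 46.42 + 201 ≈ 211.93 → 212.
AQIs: Site E=130, Site D=106, Site C=212. Site E (130) − Site D (106) = 24.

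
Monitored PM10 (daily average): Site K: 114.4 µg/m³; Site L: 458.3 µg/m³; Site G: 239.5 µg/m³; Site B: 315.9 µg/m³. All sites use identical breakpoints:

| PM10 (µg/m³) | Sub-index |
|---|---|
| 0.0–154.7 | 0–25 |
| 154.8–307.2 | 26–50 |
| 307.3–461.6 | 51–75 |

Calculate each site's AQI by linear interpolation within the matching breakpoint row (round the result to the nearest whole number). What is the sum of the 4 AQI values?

183

Site K: 114.4 lies in 0.0–154.7, so I_lo=0, I_hi=25, C_lo=0.0, C_hi=154.7.
(25−0)/(154.7−0.0) × (114.4−0.0) + 0 = 25/154.7 × 114.4 + 0 ≈ 18.49 → 18.
Site L: 458.3 ∈ [307.3, 461.6] ↔ index [51, 75].
51 + (458.3−307.3)·(75−51)/(461.6−307.3) = 51 + 151.0·24/154.3 ≈ 74.49, so AQI = 74.
Site G: row 154.8–307.2 (AQI 26–50). (50−26)·(239.5−154.8)/(307.2−154.8) + 26 = 24·84.7/152.4 + 26 ≈ 39.34 → 39.
Site B: row 307.3–461.6 (AQI 51–75). (75−51)·(315.9−307.3)/(461.6−307.3) + 51 = 24·8.6/154.3 + 51 ≈ 52.34 → 52.
AQIs: Site K=18, Site L=74, Site G=39, Site B=52. Sum = 18 + 74 + 39 + 52 = 183.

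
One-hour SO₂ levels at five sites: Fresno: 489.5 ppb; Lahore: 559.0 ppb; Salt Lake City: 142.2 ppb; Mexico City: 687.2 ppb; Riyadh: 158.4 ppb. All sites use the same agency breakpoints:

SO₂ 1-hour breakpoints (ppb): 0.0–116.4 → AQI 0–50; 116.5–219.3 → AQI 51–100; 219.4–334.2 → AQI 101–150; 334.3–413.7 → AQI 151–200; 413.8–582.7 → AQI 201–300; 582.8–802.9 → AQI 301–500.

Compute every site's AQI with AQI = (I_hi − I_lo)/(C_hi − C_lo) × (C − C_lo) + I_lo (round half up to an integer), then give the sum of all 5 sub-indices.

Fresno: 489.5 ∈ [413.8, 582.7] ↔ index [201, 300].
201 + (489.5−413.8)·(300−201)/(582.7−413.8) = 201 + 75.7·99/168.9 ≈ 245.37, so AQI = 245.
Lahore: 559.0 lies in 413.8–582.7, so I_lo=201, I_hi=300, C_lo=413.8, C_hi=582.7.
(300−201)/(582.7−413.8) × (559.0−413.8) + 201 = 99/168.9 × 145.2 + 201 ≈ 286.11 → 286.
Salt Lake City: 142.2 lies in 116.5–219.3, so I_lo=51, I_hi=100, C_lo=116.5, C_hi=219.3.
(100−51)/(219.3−116.5) × (142.2−116.5) + 51 = 49/102.8 × 25.7 + 51 ≈ 63.25 → 63.
Mexico City: 687.2 ∈ [582.8, 802.9] ↔ index [301, 500].
301 + (687.2−582.8)·(500−301)/(802.9−582.8) = 301 + 104.4·199/220.1 ≈ 395.39, so AQI = 395.
Riyadh: row 116.5–219.3 (AQI 51–100). (100−51)·(158.4−116.5)/(219.3−116.5) + 51 = 49·41.9/102.8 + 51 ≈ 70.97 → 71.
AQIs: Fresno=245, Lahore=286, Salt Lake City=63, Mexico City=395, Riyadh=71. Sum = 245 + 286 + 63 + 395 + 71 = 1060.

1060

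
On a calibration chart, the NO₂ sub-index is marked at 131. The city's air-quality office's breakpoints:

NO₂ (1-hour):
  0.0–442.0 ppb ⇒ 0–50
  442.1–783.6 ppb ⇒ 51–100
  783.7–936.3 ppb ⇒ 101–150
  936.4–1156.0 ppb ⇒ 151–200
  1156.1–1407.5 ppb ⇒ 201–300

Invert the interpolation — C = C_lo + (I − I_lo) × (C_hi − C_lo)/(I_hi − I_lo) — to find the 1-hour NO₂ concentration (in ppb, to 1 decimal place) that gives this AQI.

AQI 131 lies in the 101–150 band, which corresponds to 783.7–936.3 ppb.
C = 783.7 + (131−101)×(936.3−783.7)/(150−101) = 783.7 + 30×152.6/49 ≈ 877.129 ppb → 877.1 ppb to 1 dp.

877.1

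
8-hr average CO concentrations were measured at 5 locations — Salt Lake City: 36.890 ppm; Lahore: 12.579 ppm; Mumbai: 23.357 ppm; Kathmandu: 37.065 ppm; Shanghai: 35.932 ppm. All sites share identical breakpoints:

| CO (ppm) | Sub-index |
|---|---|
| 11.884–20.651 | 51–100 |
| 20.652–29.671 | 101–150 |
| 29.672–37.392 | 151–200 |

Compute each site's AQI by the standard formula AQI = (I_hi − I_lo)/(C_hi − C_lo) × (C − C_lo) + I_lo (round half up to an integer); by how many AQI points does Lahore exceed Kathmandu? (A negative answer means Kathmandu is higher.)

Salt Lake City: 36.890 lies in 29.672–37.392, so I_lo=151, I_hi=200, C_lo=29.672, C_hi=37.392.
(200−151)/(37.392−29.672) × (36.890−29.672) + 151 = 49/7.720 × 7.218 + 151 ≈ 196.81 → 197.
Lahore: 12.579 ∈ [11.884, 20.651] ↔ index [51, 100].
51 + (12.579−11.884)·(100−51)/(20.651−11.884) = 51 + 0.695·49/8.767 ≈ 54.88, so AQI = 55.
Mumbai: 23.357 ∈ [20.652, 29.671] ↔ index [101, 150].
101 + (23.357−20.652)·(150−101)/(29.671−20.652) = 101 + 2.705·49/9.019 ≈ 115.70, so AQI = 116.
Kathmandu: 37.065 lies in 29.672–37.392, so I_lo=151, I_hi=200, C_lo=29.672, C_hi=37.392.
(200−151)/(37.392−29.672) × (37.065−29.672) + 151 = 49/7.720 × 7.393 + 151 ≈ 197.92 → 198.
Shanghai 35.932: bracket 29.672–37.392 → index 151–200; slope 49/7.720, offset 6.260.
AQI = 151 + 49/7.720·6.260 ≈ 190.73 ⇒ 191.
AQIs: Salt Lake City=197, Lahore=55, Mumbai=116, Kathmandu=198, Shanghai=191. Lahore (55) − Kathmandu (198) = -143.

-143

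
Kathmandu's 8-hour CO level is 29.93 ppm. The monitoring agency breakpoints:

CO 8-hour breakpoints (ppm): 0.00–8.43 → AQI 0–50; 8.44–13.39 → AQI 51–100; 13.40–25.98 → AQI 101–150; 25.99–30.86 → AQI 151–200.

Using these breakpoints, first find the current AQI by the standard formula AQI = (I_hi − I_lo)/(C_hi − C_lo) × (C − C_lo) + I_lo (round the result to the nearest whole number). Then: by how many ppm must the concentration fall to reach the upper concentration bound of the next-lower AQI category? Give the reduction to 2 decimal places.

CO: 29.93 lies in 25.99–30.86, so I_lo=151, I_hi=200, C_lo=25.99, C_hi=30.86.
(200−151)/(30.86−25.99) × (29.93−25.99) + 151 = 49/4.87 × 3.94 + 151 ≈ 190.64 → 191.
Current AQI 191 is in the Unhealthy range (151–200). The next-lower category tops out at AQI 150, whose upper concentration bound is 25.98 ppm.
Reduction needed = 29.93 − 25.98 = 3.95 ppm.

3.95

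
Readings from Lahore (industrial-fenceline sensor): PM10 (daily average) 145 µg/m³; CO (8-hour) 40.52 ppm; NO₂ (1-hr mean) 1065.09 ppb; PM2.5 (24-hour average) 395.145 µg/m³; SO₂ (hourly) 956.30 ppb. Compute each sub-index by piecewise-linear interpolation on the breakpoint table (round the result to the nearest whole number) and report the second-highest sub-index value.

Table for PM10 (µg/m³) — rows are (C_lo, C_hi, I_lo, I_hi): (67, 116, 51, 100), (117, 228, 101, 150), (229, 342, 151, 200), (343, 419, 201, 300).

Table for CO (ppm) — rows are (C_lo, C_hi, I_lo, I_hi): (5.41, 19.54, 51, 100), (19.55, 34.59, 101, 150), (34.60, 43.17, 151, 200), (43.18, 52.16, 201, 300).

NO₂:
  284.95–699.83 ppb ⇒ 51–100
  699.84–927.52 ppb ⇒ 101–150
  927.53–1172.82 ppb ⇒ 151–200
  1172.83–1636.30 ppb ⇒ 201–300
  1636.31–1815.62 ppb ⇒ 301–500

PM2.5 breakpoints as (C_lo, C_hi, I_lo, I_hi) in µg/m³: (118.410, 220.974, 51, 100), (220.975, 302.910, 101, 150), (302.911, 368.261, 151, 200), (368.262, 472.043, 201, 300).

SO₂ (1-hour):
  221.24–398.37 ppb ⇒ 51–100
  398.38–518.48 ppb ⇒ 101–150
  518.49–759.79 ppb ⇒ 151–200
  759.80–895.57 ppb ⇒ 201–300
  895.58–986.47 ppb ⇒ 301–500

227

PM10: 145 ∈ [117, 228] ↔ index [101, 150].
101 + (145−117)·(150−101)/(228−117) = 101 + 28·49/111 ≈ 113.36, so AQI = 113.
CO 40.52: bracket 34.60–43.17 → index 151–200; slope 49/8.57, offset 5.92.
AQI = 151 + 49/8.57·5.92 ≈ 184.85 ⇒ 185.
NO₂: 1065.09 ∈ [927.53, 1172.82] ↔ index [151, 200].
151 + (1065.09−927.53)·(200−151)/(1172.82−927.53) = 151 + 137.56·49/245.29 ≈ 178.48, so AQI = 178.
PM2.5: 395.145 ∈ [368.262, 472.043] ↔ index [201, 300].
201 + (395.145−368.262)·(300−201)/(472.043−368.262) = 201 + 26.883·99/103.781 ≈ 226.64, so AQI = 227.
SO₂: row 895.58–986.47 (AQI 301–500). (500−301)·(956.30−895.58)/(986.47−895.58) + 301 = 199·60.72/90.89 + 301 ≈ 433.94 → 434.
Sub-indices: PM10→113, CO→185, NO₂→178, PM2.5→227, SO₂→434. Ranked high→low: 434, 227, 185, 178, 113. Second-highest sub-index = 227.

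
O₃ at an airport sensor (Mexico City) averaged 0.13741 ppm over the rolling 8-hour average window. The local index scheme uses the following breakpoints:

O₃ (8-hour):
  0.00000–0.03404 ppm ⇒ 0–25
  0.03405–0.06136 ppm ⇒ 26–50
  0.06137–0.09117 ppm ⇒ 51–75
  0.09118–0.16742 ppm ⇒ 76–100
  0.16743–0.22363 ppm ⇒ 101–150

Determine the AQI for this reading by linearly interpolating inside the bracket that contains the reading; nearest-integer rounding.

O₃: row 0.09118–0.16742 (AQI 76–100). (100−76)·(0.13741−0.09118)/(0.16742−0.09118) + 76 = 24·0.04623/0.07624 + 76 ≈ 90.55 → 91.

91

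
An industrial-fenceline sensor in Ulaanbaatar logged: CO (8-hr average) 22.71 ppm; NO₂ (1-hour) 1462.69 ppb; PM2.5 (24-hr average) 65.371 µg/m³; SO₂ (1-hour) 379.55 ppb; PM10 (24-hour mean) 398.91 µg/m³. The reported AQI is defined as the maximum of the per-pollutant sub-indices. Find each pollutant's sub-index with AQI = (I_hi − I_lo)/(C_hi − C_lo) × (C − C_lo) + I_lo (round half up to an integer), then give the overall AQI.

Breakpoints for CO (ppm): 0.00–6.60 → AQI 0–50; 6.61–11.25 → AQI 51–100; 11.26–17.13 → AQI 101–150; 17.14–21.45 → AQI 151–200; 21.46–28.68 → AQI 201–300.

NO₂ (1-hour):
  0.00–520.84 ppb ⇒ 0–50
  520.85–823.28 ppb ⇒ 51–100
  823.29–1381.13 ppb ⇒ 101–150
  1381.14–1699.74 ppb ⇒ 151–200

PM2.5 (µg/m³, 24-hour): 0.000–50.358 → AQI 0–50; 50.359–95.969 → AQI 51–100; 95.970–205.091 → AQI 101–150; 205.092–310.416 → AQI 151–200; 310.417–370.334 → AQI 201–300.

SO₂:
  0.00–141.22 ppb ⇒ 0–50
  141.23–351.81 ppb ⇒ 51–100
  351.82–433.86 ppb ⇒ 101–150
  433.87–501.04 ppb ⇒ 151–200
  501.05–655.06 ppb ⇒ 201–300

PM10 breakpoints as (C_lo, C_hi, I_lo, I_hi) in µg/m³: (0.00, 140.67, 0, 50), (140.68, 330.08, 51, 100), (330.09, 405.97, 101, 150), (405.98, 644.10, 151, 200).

CO: row 21.46–28.68 (AQI 201–300). (300−201)·(22.71−21.46)/(28.68−21.46) + 201 = 99·1.25/7.22 + 201 ≈ 218.14 → 218.
NO₂: 1462.69 lies in 1381.14–1699.74, so I_lo=151, I_hi=200, C_lo=1381.14, C_hi=1699.74.
(200−151)/(1699.74−1381.14) × (1462.69−1381.14) + 151 = 49/318.60 × 81.55 + 151 ≈ 163.54 → 164.
PM2.5: 65.371 ∈ [50.359, 95.969] ↔ index [51, 100].
51 + (65.371−50.359)·(100−51)/(95.969−50.359) = 51 + 15.012·49/45.610 ≈ 67.13, so AQI = 67.
SO₂: 379.55 lies in 351.82–433.86, so I_lo=101, I_hi=150, C_lo=351.82, C_hi=433.86.
(150−101)/(433.86−351.82) × (379.55−351.82) + 101 = 49/82.04 × 27.73 + 101 ≈ 117.56 → 118.
PM10 398.91: bracket 330.09–405.97 → index 101–150; slope 49/75.88, offset 68.82.
AQI = 101 + 49/75.88·68.82 ≈ 145.44 ⇒ 145.
Sub-indices: CO→218, NO₂→164, PM2.5→67, SO₂→118, PM10→145. Overall AQI = max = 218; dominant pollutant is CO.

218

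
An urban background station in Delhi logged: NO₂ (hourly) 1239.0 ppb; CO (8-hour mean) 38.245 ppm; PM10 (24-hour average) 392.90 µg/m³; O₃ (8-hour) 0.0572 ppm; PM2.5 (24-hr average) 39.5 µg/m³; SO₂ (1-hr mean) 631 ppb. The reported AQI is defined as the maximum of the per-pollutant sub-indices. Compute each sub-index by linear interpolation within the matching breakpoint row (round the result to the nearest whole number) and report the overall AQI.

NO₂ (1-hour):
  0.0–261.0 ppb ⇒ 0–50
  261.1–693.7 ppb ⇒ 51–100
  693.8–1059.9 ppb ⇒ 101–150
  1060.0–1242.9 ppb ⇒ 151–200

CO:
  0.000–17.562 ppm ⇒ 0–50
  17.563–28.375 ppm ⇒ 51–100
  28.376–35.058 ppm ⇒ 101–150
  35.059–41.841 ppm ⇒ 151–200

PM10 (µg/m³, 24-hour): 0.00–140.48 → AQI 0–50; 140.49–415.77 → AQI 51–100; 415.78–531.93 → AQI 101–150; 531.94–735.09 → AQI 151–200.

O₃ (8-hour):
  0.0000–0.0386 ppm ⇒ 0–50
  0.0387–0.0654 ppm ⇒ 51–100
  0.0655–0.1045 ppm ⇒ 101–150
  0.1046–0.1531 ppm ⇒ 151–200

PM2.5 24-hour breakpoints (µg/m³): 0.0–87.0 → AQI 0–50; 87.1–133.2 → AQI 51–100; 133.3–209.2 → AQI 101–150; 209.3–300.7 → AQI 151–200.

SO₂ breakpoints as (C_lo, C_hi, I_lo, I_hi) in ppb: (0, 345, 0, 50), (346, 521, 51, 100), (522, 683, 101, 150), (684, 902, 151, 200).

NO₂ 1239.0: bracket 1060.0–1242.9 → index 151–200; slope 49/182.9, offset 179.0.
AQI = 151 + 49/182.9·179.0 ≈ 198.96 ⇒ 199.
CO: 38.245 ∈ [35.059, 41.841] ↔ index [151, 200].
151 + (38.245−35.059)·(200−151)/(41.841−35.059) = 151 + 3.186·49/6.782 ≈ 174.02, so AQI = 174.
PM10: 392.90 ∈ [140.49, 415.77] ↔ index [51, 100].
51 + (392.90−140.49)·(100−51)/(415.77−140.49) = 51 + 252.41·49/275.28 ≈ 95.93, so AQI = 96.
O₃ 0.0572: bracket 0.0387–0.0654 → index 51–100; slope 49/0.0267, offset 0.0185.
AQI = 51 + 49/0.0267·0.0185 ≈ 84.95 ⇒ 85.
PM2.5: 39.5 ∈ [0.0, 87.0] ↔ index [0, 50].
0 + (39.5−0.0)·(50−0)/(87.0−0.0) = 0 + 39.5·50/87.0 ≈ 22.70, so AQI = 23.
SO₂ 631: bracket 522–683 → index 101–150; slope 49/161, offset 109.
AQI = 101 + 49/161·109 ≈ 134.17 ⇒ 134.
Sub-indices: NO₂→199, CO→174, PM10→96, O₃→85, PM2.5→23, SO₂→134. Overall AQI = max = 199; dominant pollutant is NO₂.

199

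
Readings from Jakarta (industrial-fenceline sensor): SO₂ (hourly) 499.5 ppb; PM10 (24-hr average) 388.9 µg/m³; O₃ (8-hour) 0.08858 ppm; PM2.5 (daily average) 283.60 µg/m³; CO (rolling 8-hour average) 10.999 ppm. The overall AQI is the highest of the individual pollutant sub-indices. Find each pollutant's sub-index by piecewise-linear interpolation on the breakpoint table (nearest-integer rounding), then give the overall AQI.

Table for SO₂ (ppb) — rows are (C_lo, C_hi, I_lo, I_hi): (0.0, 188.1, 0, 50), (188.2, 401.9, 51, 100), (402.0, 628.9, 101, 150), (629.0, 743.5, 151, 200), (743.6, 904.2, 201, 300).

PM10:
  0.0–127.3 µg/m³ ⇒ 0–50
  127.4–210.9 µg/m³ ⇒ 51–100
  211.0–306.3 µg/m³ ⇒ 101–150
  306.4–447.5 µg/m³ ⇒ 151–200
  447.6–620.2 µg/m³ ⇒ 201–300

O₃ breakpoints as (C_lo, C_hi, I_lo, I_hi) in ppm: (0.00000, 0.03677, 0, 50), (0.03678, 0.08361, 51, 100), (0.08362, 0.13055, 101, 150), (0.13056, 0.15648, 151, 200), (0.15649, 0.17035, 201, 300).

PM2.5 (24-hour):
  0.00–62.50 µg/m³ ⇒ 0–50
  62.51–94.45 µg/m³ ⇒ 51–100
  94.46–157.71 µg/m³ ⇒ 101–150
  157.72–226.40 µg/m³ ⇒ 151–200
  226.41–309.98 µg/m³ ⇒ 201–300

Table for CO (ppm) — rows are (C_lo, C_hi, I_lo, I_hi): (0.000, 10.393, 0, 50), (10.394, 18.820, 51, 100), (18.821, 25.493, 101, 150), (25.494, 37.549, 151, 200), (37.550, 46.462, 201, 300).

SO₂: 499.5 ∈ [402.0, 628.9] ↔ index [101, 150].
101 + (499.5−402.0)·(150−101)/(628.9−402.0) = 101 + 97.5·49/226.9 ≈ 122.06, so AQI = 122.
PM10: 388.9 lies in 306.4–447.5, so I_lo=151, I_hi=200, C_lo=306.4, C_hi=447.5.
(200−151)/(447.5−306.4) × (388.9−306.4) + 151 = 49/141.1 × 82.5 + 151 ≈ 179.65 → 180.
O₃: 0.08858 lies in 0.08362–0.13055, so I_lo=101, I_hi=150, C_lo=0.08362, C_hi=0.13055.
(150−101)/(0.13055−0.08362) × (0.08858−0.08362) + 101 = 49/0.04693 × 0.00496 + 101 ≈ 106.18 → 106.
PM2.5 283.60: bracket 226.41–309.98 → index 201–300; slope 99/83.57, offset 57.19.
AQI = 201 + 99/83.57·57.19 ≈ 268.75 ⇒ 269.
CO 10.999: bracket 10.394–18.820 → index 51–100; slope 49/8.426, offset 0.605.
AQI = 51 + 49/8.426·0.605 ≈ 54.52 ⇒ 55.
Sub-indices: SO₂→122, PM10→180, O₃→106, PM2.5→269, CO→55. Overall AQI = max = 269; dominant pollutant is PM2.5.

269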